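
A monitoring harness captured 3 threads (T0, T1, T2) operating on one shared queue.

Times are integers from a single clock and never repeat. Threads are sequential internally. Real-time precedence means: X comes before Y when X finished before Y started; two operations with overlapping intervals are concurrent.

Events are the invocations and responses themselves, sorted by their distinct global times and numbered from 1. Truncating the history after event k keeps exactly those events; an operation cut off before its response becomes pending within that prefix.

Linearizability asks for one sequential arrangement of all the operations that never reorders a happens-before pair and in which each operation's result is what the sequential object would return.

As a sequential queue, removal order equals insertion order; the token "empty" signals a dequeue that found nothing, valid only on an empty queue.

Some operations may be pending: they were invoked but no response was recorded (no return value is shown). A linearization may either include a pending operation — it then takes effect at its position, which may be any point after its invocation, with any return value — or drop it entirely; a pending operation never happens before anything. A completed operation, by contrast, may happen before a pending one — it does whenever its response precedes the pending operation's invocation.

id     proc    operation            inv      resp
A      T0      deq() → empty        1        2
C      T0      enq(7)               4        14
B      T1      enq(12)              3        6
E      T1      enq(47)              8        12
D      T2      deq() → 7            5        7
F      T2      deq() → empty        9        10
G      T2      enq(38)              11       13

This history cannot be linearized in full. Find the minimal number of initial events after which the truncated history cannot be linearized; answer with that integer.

10

events 1..9 are still linearizable — one witness is A, C, B, D:
after step 1 (A deq() → empty): queue <>
after step 2 (C enq(7) (pending, included)): queue <7>
after step 3 (B enq(12)): queue <7,12>
after step 4 (D deq() → 7): queue <12>
at event 10 (F's time-10 response) nothing linearizes any more
completion choices over the 2 pending operations (C, E) were checked; none helps
for example A, B, D, F (pending dropped) fails at step 3: D deq() → 7 is not legal there
for example A, D, B, F (pending dropped) fails at step 2: D deq() → 7 is not legal there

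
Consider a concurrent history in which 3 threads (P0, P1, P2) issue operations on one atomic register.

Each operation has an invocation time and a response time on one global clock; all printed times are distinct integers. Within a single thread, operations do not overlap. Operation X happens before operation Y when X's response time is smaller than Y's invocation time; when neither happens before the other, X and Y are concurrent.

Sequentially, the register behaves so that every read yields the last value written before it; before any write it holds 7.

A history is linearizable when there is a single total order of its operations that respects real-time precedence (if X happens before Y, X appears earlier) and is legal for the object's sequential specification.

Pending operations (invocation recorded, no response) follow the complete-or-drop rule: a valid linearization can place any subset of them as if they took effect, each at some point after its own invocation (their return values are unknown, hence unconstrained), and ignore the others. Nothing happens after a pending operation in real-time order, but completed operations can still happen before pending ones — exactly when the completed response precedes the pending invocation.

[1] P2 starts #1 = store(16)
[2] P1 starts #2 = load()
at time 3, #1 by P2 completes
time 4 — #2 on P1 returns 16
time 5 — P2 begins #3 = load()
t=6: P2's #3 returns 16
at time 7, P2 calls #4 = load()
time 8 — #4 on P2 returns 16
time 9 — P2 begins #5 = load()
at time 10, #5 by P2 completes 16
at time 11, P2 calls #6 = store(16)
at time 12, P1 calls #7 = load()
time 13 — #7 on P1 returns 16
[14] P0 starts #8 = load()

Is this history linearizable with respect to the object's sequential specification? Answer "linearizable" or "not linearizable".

linearizable

witness order: #1, #2, #3, #4, #5, #6, #7
step 1: #1 store(16) — value 16
step 2: #2 load() → 16 — value 16
step 3: #3 load() → 16 — value 16
step 4: #4 load() → 16 — value 16
step 5: #5 load() → 16 — value 16
step 6: #6 store(16) (pending, included) — value 16
step 7: #7 load() → 16 — value 16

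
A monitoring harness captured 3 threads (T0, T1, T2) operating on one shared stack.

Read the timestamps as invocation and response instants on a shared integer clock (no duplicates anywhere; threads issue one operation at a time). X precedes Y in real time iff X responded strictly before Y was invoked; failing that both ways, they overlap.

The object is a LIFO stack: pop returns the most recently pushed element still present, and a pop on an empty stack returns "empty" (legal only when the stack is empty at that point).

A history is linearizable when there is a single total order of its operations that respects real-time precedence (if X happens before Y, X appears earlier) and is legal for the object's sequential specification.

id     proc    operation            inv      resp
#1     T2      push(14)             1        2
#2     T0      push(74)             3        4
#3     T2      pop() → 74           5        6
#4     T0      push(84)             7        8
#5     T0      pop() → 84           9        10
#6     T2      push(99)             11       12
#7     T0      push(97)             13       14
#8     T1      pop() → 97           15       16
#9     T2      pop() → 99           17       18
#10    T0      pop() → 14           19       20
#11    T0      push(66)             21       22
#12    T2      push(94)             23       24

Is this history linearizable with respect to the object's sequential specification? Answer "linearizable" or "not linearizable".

one valid linearization: #1, #2, #3, #4, #5, #6, #7, #8, #9, #10, #11, #12
after step 1 (#1 push(14)): stack <14>
after step 2 (#2 push(74)): stack <14,74>
after step 3 (#3 pop() → 74): stack <14>
after step 4 (#4 push(84)): stack <14,84>
after step 5 (#5 pop() → 84): stack <14>
after step 6 (#6 push(99)): stack <14,99>
after step 7 (#7 push(97)): stack <14,99,97>
after step 8 (#8 pop() → 97): stack <14,99>
after step 9 (#9 pop() → 99): stack <14>
after step 10 (#10 pop() → 14): stack <>
after step 11 (#11 push(66)): stack <66>
after step 12 (#12 push(94)): stack <66,94>

linearizable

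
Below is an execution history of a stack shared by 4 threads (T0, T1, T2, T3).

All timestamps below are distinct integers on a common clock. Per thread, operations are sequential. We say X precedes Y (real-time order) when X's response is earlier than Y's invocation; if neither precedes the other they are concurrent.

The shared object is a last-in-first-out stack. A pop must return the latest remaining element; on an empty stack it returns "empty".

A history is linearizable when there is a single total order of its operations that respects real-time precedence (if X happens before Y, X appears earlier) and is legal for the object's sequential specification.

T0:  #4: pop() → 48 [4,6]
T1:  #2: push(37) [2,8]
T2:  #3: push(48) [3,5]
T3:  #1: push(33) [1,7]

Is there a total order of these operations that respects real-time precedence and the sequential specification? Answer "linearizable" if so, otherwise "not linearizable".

linearizable

witness order: #1, #2, #3, #4
step 1: #1 push(33) — stack <33>
step 2: #2 push(37) — stack <33,37>
step 3: #3 push(48) — stack <33,37,48>
step 4: #4 pop() → 48 — stack <33,37>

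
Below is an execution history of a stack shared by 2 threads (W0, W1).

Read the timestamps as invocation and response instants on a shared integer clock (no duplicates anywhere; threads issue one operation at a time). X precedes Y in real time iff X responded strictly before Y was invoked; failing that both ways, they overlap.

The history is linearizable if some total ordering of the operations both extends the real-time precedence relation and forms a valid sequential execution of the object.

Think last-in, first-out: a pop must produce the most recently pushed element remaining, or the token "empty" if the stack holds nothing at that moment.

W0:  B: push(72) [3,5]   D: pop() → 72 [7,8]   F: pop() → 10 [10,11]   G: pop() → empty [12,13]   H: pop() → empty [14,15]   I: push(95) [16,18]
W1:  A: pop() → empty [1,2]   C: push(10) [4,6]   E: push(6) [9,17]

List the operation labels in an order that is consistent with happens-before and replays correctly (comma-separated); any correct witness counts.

step 1: A pop() → empty — stack <>
step 2: C push(10) — stack <10>
step 3: B push(72) — stack <10,72>
step 4: D pop() → 72 — stack <10>
step 5: F pop() → 10 — stack <>
step 6: G pop() → empty — stack <>
step 7: H pop() → empty — stack <>
step 8: E push(6) — stack <6>
step 9: I push(95) — stack <6,95>

A, C, B, D, F, G, H, E, I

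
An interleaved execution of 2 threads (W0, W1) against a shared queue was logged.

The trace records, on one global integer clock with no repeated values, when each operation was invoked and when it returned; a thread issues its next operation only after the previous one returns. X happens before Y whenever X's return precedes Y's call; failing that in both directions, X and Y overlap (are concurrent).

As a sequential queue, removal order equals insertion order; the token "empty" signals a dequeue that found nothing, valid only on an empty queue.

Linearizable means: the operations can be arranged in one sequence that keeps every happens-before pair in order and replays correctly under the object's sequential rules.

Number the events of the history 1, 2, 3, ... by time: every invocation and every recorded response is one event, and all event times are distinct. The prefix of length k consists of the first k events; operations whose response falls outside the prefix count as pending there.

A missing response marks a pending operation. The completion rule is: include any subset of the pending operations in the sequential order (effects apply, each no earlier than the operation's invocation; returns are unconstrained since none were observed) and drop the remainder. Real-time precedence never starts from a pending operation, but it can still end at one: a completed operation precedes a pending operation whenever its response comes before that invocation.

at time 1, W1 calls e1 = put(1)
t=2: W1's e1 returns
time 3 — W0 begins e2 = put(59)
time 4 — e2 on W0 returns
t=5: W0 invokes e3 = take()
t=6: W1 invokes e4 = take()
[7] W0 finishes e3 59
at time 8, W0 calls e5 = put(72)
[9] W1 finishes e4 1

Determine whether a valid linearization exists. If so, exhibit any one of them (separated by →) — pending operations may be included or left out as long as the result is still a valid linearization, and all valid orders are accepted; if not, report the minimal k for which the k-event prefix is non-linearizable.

linearizable — witness: e1 → e2 → e4 → e3

1. e1 put(1), leaving queue <1>
2. e2 put(59), leaving queue <1,59>
3. e4 take() → 1, leaving queue <59>
4. e3 take() → 59, leaving queue <>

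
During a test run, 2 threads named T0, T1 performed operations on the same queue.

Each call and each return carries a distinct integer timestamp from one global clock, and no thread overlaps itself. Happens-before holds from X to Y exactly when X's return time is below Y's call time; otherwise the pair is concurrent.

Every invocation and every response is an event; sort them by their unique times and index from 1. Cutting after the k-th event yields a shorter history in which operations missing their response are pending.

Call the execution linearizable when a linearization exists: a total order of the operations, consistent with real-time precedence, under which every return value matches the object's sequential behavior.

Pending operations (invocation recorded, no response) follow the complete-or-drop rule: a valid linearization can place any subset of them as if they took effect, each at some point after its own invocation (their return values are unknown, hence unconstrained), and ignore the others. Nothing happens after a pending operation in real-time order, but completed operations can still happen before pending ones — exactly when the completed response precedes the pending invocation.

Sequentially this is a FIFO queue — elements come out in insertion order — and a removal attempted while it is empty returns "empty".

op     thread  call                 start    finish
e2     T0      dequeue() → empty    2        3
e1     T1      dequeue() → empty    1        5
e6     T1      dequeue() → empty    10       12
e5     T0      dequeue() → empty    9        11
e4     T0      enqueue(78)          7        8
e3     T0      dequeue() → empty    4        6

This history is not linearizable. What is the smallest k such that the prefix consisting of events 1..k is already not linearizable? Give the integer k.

one valid order for events 1..11 is e1, e2, e3, e4, e6, e5:
after step 1 (e1 dequeue() → empty): queue <>
after step 2 (e2 dequeue() → empty): queue <>
after step 3 (e3 dequeue() → empty): queue <>
after step 4 (e4 enqueue(78)): queue <78>
after step 5 (e6 dequeue() (pending, included)): queue <>
after step 6 (e5 dequeue() → empty): queue <>
adding event 12 (e6 responds at 12) leaves no legal real-time order
e.g. e1, e2, e3, e4, e5, e6: illegal at step 5, since e5 dequeue() → empty cannot apply there
e.g. e1, e2, e3, e4, e6, e5: illegal at step 5, since e6 dequeue() → empty cannot apply there

12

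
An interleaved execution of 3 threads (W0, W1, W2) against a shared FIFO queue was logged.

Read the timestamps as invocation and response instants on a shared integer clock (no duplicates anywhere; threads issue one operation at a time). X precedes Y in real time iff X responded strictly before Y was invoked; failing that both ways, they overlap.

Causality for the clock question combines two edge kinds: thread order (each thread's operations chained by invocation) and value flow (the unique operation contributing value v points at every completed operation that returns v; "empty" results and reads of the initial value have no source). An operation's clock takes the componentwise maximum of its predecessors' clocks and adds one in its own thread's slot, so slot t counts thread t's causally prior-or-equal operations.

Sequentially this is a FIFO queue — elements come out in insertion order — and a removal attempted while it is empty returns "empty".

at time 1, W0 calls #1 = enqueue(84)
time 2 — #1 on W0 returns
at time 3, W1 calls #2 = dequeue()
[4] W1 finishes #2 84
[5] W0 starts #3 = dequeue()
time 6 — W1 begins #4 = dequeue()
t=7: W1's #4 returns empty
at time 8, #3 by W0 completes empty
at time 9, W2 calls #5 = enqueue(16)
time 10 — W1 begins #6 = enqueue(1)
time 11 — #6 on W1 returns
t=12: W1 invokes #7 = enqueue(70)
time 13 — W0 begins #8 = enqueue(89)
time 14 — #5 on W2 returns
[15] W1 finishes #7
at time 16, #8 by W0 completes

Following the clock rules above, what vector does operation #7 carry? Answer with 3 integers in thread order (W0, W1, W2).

#5, invoked 9, has no incoming edges; only W2's bump applies → (0, 0, 1)
#1, invoked 1, has no incoming edges; only W0's bump applies → (1, 0, 0)
invoked at 3, #2 merges VC(#1)=(1, 0, 0) and bumps W1's slot → (1, 1, 0)
invoked at 5, #3 merges VC(#1)=(1, 0, 0) and bumps W0's slot → (2, 0, 0)
invoked at 6, #4 merges VC(#2)=(1, 1, 0) and bumps W1's slot → (1, 2, 0)
invoked at 13, #8 merges VC(#3)=(2, 0, 0) and bumps W0's slot → (3, 0, 0)
invoked at 10, #6 merges VC(#4)=(1, 2, 0) and bumps W1's slot → (1, 3, 0)
invoked at 12, #7 merges VC(#6)=(1, 3, 0) and bumps W1's slot → (1, 4, 0)
target: VC(#7) = (1, 4, 0)

(1, 4, 0)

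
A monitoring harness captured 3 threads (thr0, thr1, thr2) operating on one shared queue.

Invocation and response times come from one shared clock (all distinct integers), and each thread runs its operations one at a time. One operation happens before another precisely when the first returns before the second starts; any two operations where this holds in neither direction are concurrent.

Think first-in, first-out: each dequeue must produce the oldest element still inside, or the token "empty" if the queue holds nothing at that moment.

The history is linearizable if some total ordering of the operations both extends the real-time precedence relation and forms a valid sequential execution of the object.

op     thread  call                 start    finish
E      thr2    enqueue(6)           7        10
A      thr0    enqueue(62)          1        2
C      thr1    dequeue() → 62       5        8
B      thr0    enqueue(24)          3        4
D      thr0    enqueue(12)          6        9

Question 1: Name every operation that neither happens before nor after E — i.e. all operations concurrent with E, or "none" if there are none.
C, D

E spans [7,10]: anything still running between times 7 and 10 counts as concurrent
A [1,2]: before
B [3,4]: before
C [5,8]: concurrent
D [6,9]: concurrent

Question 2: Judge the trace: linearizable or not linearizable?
linearizable

one valid linearization: A, B, C, D, E
after step 1 (A enqueue(62)): queue <62>
after step 2 (B enqueue(24)): queue <62,24>
after step 3 (C dequeue() → 62): queue <24>
after step 4 (D enqueue(12)): queue <24,12>
after step 5 (E enqueue(6)): queue <24,12,6>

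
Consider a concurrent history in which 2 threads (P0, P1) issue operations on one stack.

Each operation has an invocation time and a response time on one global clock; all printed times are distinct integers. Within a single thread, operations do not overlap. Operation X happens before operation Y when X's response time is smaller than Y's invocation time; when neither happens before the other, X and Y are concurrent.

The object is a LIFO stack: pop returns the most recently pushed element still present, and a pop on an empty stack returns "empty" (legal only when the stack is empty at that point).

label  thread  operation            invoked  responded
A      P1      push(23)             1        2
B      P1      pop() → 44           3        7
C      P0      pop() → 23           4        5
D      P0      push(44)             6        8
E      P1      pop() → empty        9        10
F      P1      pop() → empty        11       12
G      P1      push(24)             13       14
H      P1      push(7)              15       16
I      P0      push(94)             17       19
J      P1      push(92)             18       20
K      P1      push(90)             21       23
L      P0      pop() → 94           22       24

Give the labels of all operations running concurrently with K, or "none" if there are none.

L

K spans [21,23]: anything still running between times 21 and 23 counts as concurrent
A [1,2]: before
B [3,7]: before
C [4,5]: before
D [6,8]: before
E [9,10]: before
F [11,12]: before
G [13,14]: before
H [15,16]: before
I [17,19]: before
J [18,20]: before
L [22,24]: concurrent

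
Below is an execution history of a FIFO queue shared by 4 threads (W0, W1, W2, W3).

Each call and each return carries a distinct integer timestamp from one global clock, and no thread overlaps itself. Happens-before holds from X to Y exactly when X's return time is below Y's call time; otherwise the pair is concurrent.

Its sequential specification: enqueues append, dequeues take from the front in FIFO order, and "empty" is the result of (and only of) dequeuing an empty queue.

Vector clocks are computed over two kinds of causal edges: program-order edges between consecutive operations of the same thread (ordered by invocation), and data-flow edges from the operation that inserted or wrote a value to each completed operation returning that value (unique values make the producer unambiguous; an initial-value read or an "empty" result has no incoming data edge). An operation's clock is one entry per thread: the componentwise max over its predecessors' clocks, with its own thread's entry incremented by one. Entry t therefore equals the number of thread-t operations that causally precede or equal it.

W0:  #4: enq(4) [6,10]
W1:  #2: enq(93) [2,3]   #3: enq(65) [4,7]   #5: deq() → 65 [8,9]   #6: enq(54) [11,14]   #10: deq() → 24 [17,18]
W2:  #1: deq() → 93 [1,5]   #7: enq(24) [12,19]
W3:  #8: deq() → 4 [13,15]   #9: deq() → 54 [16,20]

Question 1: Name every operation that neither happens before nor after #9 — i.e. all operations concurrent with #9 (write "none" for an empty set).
concurrent with #9 ([16,20]): every op whose interval crosses 16..20
#1 [1,5]: before
#2 [2,3]: before
#3 [4,7]: before
#4 [6,10]: before
#5 [8,9]: before
#6 [11,14]: before
#7 [12,19]: concurrent
#8 [13,15]: before
#10 [17,18]: concurrent

#10, #7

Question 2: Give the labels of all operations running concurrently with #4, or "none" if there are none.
#4 runs from 6 to 10; window-overlapping ops are concurrent
#1 [1,5]: before
#2 [2,3]: before
#3 [4,7]: concurrent
#5 [8,9]: concurrent
#6 [11,14]: after
#7 [12,19]: after
#8 [13,15]: after
#9 [16,20]: after
#10 [17,18]: after

#3, #5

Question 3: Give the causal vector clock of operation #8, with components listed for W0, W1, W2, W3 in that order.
#2 (invocation 2): nothing precedes it; W1's component alone gives (0, 1, 0, 0)
#4 (invocation 6): nothing precedes it; W0's component alone gives (1, 0, 0, 0)
VC(#1, invoked at 1): max of VC(#2)=(0, 1, 0, 0), then +1 on thread W2 → (0, 1, 1, 0)
VC(#3, invoked at 4): max of VC(#2)=(0, 1, 0, 0), then +1 on thread W1 → (0, 2, 0, 0)
VC(#8, invoked at 13): max of VC(#4)=(1, 0, 0, 0), then +1 on thread W3 → (1, 0, 0, 1)
VC(#7, invoked at 12): max of VC(#1)=(0, 1, 1, 0), then +1 on thread W2 → (0, 1, 2, 0)
VC(#5, invoked at 8): max of VC(#3)=(0, 2, 0, 0), then +1 on thread W1 → (0, 3, 0, 0)
VC(#6, invoked at 11): max of VC(#5)=(0, 3, 0, 0), then +1 on thread W1 → (0, 4, 0, 0)
VC(#10, invoked at 17): max of VC(#6)=(0, 4, 0, 0), VC(#7)=(0, 1, 2, 0), then +1 on thread W1 → (0, 5, 2, 0)
VC(#9, invoked at 16): max of VC(#6)=(0, 4, 0, 0), VC(#8)=(1, 0, 0, 1), then +1 on thread W3 → (1, 4, 0, 2)
target: VC(#8) = (1, 0, 0, 1)

(1, 0, 0, 1)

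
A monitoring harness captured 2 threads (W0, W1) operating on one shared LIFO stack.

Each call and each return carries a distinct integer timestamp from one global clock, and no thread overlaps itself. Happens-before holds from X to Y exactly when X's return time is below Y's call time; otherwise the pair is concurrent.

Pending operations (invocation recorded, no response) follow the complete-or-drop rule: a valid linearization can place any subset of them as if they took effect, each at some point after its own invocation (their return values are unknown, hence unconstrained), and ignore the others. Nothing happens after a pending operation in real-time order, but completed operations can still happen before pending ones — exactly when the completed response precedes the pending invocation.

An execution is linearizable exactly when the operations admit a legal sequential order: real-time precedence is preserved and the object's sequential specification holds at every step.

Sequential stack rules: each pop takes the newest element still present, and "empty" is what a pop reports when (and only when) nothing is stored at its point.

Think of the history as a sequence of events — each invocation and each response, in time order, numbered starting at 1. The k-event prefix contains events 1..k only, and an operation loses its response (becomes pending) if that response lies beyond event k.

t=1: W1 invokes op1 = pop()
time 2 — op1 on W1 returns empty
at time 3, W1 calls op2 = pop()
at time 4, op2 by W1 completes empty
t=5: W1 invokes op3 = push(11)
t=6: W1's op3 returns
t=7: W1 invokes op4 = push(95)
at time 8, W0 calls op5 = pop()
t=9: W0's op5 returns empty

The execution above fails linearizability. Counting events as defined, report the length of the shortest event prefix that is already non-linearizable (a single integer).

9

one valid order for events 1..8 is op1, op2, op3:
1. op1 pop() → empty, leaving stack <>
2. op2 pop() → empty, leaving stack <>
3. op3 push(11), leaving stack <11>
include event 9 — op5 responding at 9 — and every candidate order breaks
include/drop combinations of the 1 pending operation (op4) were all tried; none helps
for example op1, op2, op3, op5 (pending dropped) fails at step 4: op5 pop() → empty is not legal there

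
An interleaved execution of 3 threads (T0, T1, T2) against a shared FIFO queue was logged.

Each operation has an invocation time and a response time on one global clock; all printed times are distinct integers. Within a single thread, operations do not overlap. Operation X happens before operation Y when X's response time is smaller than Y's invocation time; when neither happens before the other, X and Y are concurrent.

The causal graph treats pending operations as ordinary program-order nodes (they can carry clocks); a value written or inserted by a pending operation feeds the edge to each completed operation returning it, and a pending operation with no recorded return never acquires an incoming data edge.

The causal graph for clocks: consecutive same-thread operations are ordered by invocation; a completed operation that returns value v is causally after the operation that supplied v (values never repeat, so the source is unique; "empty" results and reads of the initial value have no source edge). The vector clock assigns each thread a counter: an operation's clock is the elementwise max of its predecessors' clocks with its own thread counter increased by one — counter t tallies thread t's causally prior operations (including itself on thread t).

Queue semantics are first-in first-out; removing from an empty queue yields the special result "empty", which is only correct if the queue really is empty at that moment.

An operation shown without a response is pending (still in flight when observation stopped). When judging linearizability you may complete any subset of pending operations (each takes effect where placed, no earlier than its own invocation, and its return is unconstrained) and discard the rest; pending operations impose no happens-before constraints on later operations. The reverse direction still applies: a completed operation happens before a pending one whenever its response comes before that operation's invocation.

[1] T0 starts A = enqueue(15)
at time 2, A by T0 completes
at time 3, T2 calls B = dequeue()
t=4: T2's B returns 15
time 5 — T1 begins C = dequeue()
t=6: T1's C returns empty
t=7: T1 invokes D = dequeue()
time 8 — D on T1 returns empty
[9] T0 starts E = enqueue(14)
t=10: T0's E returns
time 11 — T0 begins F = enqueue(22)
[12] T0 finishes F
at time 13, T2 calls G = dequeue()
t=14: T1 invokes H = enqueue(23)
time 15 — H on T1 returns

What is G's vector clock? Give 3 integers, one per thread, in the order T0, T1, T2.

VC(C, invoked at 5): no causal predecessors; +1 on T1 → (0, 1, 0)
VC(A, invoked at 1): no causal predecessors; +1 on T0 → (1, 0, 0)
from VC(C)=(0, 1, 0), D (invoked 7) maxes components and bumps T1 → (0, 2, 0)
from VC(A)=(1, 0, 0), B (invoked 3) maxes components and bumps T2 → (1, 0, 1)
from VC(A)=(1, 0, 0), E (invoked 9) maxes components and bumps T0 → (2, 0, 0)
from VC(D)=(0, 2, 0), H (invoked 14) maxes components and bumps T1 → (0, 3, 0)
from VC(B)=(1, 0, 1), G (invoked 13) maxes components and bumps T2 → (1, 0, 2)
from VC(E)=(2, 0, 0), F (invoked 11) maxes components and bumps T0 → (3, 0, 0)
target: VC(G) = (1, 0, 2)

(1, 0, 2)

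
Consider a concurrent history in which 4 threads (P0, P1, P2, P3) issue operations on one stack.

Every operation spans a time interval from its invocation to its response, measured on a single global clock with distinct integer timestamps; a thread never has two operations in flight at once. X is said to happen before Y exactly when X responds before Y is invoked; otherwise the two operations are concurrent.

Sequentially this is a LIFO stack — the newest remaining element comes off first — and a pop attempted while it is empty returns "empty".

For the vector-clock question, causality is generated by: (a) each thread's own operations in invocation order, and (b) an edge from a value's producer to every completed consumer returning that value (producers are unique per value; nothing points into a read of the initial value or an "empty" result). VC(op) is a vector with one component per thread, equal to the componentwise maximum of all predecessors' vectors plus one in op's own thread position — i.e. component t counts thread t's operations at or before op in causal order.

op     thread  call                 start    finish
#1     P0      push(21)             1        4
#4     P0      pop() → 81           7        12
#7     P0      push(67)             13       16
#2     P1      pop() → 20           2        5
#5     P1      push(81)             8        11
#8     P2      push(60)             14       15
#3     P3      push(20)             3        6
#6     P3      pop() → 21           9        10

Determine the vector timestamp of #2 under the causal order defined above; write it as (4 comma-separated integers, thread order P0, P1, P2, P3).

no predecessors for #3 (invoked 3): P3 increments from zero → (0, 0, 0, 1)
no predecessors for #8 (invoked 14): P2 increments from zero → (0, 0, 1, 0)
no predecessors for #1 (invoked 1): P0 increments from zero → (1, 0, 0, 0)
VC(#2, invoked at 2): max of VC(#3)=(0, 0, 0, 1), then +1 on thread P1 → (0, 1, 0, 1)
VC(#5, invoked at 8): max of VC(#2)=(0, 1, 0, 1), then +1 on thread P1 → (0, 2, 0, 1)
VC(#6, invoked at 9): max of VC(#1)=(1, 0, 0, 0), VC(#3)=(0, 0, 0, 1), then +1 on thread P3 → (1, 0, 0, 2)
VC(#4, invoked at 7): max of VC(#1)=(1, 0, 0, 0), VC(#5)=(0, 2, 0, 1), then +1 on thread P0 → (2, 2, 0, 1)
VC(#7, invoked at 13): max of VC(#4)=(2, 2, 0, 1), then +1 on thread P0 → (3, 2, 0, 1)
target: VC(#2) = (0, 1, 0, 1)

(0, 1, 0, 1)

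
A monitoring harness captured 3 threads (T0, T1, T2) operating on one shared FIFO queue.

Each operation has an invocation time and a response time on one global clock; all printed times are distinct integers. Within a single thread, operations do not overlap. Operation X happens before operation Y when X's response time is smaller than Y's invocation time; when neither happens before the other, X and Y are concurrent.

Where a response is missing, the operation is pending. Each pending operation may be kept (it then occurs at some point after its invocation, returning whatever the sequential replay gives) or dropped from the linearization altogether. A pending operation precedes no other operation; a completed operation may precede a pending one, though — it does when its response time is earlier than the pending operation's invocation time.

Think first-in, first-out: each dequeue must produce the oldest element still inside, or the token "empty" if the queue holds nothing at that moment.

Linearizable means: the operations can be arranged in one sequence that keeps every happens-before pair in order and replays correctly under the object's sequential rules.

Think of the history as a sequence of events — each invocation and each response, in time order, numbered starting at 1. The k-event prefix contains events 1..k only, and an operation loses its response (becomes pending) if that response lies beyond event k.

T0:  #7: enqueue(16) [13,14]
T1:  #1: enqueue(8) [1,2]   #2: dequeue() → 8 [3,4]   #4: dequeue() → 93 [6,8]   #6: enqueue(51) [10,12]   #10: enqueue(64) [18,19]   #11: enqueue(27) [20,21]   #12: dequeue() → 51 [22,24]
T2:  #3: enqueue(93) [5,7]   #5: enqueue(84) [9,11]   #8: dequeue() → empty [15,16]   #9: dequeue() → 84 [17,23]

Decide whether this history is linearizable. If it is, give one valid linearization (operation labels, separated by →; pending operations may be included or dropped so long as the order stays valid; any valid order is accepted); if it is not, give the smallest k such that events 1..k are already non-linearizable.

the violation lands at event 16, #8's response at time 16: events 1..15 linearize, events 1..16 do not
4 orders of the 8 completed FIFO queue ops respect real time; none is legal
one such order, #1, #2, #3, #4, #5, #6, #7, #8, breaks at step 8 where #8 dequeue() → empty is illegal
one such order, #1, #2, #3, #4, #6, #5, #7, #8, breaks at step 8 where #8 dequeue() → empty is illegal

not linearizable — minimal violating prefix: 16 events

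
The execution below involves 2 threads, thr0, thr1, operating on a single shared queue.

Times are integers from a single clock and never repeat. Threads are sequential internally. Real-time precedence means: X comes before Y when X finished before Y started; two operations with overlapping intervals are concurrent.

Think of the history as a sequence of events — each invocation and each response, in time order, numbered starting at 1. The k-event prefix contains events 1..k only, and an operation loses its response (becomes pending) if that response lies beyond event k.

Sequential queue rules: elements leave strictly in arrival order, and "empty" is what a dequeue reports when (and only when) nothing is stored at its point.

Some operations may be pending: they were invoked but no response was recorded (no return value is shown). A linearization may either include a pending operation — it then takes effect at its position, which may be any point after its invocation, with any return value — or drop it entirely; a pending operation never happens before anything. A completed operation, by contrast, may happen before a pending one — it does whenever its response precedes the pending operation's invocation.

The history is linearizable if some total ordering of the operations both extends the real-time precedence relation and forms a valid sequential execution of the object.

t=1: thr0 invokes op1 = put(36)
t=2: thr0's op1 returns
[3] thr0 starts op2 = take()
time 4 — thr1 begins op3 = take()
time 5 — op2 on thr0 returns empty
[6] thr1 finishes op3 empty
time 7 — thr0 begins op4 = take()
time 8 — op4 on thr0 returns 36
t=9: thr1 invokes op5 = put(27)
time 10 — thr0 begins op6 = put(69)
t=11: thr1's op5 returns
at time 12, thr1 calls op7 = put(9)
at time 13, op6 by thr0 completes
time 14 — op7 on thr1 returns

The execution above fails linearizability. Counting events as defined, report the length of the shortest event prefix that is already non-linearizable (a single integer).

one valid order for events 1..5 is op1, op3, op2:
after step 1 (op1 put(36)): queue <36>
after step 2 (op3 take() (pending, included)): queue <>
after step 3 (op2 take() → empty): queue <>
once event 6 joins (op3's response, time 6), exhaustive search finds no witness
for example op1, op2, op3 fails at step 2: op2 take() → empty is not legal there
for example op1, op3, op2 fails at step 2: op3 take() → empty is not legal there

6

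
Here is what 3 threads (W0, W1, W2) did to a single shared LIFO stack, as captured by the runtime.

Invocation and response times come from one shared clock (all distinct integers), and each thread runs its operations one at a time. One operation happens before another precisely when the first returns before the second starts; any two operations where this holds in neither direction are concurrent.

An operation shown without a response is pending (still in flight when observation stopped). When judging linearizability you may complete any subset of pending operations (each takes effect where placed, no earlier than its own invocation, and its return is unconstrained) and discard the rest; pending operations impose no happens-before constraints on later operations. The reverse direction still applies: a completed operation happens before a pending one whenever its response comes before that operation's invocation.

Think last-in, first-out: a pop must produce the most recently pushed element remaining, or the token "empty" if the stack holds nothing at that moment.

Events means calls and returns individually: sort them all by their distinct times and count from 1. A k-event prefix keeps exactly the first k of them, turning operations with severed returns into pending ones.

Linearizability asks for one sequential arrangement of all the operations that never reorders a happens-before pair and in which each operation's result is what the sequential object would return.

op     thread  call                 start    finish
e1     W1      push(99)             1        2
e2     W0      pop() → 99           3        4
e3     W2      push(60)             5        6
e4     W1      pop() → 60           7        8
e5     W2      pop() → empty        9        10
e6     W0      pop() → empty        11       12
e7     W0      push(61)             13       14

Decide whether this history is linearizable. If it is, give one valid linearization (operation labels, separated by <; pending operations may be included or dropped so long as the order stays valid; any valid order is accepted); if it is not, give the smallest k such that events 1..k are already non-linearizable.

after step 1 (e1 push(99)): stack <99>
after step 2 (e2 pop() → 99): stack <>
after step 3 (e3 push(60)): stack <60>
after step 4 (e4 pop() → 60): stack <>
after step 5 (e5 pop() → empty): stack <>
after step 6 (e6 pop() → empty): stack <>
after step 7 (e7 push(61)): stack <61>

linearizable — witness: e1 < e2 < e3 < e4 < e5 < e6 < e7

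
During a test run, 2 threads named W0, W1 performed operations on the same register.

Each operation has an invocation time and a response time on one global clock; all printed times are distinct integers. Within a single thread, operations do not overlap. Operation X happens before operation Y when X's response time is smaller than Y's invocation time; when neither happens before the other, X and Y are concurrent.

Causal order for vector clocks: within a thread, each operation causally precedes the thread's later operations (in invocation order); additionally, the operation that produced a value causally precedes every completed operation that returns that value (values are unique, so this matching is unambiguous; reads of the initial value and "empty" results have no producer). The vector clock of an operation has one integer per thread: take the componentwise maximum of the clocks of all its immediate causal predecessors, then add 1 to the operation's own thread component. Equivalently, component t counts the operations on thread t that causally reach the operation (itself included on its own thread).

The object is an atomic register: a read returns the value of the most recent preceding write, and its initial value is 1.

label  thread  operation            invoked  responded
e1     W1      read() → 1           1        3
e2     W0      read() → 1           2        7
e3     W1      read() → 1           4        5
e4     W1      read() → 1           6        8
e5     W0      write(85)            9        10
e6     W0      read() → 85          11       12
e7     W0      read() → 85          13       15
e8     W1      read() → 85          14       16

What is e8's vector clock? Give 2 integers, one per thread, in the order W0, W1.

no predecessors for e1 (invoked 1): W1 increments from zero → (0, 1)
no predecessors for e2 (invoked 2): W0 increments from zero → (1, 0)
invoked at 4, e3 merges VC(e1)=(0, 1) and bumps W1's slot → (0, 2)
invoked at 9, e5 merges VC(e2)=(1, 0) and bumps W0's slot → (2, 0)
invoked at 6, e4 merges VC(e3)=(0, 2) and bumps W1's slot → (0, 3)
invoked at 11, e6 merges VC(e5)=(2, 0) and bumps W0's slot → (3, 0)
invoked at 13, e7 merges VC(e5)=(2, 0), VC(e6)=(3, 0) and bumps W0's slot → (4, 0)
invoked at 14, e8 merges VC(e4)=(0, 3), VC(e5)=(2, 0) and bumps W1's slot → (2, 4)
target: VC(e8) = (2, 4)

(2, 4)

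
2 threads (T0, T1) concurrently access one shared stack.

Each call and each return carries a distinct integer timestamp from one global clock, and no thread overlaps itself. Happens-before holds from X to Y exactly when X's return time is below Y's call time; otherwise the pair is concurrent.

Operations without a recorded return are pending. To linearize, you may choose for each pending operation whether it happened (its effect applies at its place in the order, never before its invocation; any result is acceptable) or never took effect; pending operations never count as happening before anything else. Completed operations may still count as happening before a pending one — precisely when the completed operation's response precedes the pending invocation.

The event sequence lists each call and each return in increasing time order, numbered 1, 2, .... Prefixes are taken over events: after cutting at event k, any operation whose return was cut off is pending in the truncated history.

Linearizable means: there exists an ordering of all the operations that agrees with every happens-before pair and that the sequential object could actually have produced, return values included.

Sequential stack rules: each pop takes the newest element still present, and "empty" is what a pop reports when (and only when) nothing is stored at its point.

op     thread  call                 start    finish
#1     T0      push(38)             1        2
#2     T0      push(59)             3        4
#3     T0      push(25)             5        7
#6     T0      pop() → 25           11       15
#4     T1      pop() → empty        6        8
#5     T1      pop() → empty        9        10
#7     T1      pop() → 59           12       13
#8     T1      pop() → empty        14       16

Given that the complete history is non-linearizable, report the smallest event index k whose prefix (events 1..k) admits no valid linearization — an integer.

8

events 1..7 are still linearizable — one witness is #1, #2, #3:
step 1: #1 push(38) — stack <38>
step 2: #2 push(59) — stack <38,59>
step 3: #3 push(25) — stack <38,59,25>
include event 8 — #4 responding at 8 — and every candidate order breaks
one such order, #1, #2, #3, #4, breaks at step 4 where #4 pop() → empty is illegal
one such order, #1, #2, #4, #3, breaks at step 3 where #4 pop() → empty is illegal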